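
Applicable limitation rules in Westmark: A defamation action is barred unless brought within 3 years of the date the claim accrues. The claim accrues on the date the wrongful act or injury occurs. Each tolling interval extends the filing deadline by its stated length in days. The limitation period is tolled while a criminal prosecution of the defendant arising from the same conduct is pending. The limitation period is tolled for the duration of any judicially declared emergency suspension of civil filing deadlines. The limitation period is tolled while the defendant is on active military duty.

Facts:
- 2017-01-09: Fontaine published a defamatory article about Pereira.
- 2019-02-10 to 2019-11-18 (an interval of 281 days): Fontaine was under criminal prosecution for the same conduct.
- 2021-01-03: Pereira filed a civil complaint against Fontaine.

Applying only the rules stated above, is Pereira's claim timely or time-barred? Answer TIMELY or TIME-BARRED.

The claim accrued on 2017-01-09, when the wrongful act occurred.
3 years from 2017-01-09 is 2020-01-09.
The pending criminal prosecution from 2019-02-10 to 2019-11-18 tolled the period for 281 days, extending the deadline to 2020-10-16.
Pereira filed on 2021-01-03, after the 2020-10-16 deadline, so the action is time-barred.

TIME-BARRED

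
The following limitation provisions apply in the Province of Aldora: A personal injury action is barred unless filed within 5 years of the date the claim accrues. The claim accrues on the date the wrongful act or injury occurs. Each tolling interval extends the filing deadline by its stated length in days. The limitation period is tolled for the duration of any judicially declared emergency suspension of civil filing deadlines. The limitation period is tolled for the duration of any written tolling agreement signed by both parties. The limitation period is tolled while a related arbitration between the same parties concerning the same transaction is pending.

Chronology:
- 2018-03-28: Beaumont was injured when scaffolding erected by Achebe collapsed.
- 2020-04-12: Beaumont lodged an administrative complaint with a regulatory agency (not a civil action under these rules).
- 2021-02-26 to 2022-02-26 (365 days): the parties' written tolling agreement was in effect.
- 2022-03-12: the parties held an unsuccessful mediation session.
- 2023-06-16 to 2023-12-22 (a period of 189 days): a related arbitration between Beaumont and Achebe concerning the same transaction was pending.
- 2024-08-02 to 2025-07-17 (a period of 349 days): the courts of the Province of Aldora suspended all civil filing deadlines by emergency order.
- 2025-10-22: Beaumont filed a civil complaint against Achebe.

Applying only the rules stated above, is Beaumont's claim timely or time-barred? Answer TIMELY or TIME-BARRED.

TIME-BARRED

The limitation period began to run on 2018-03-28.
5 years from 2018-03-28 is 2023-03-28.
Because the written tolling agreement ran from 2021-02-26 to 2022-02-26, the deadline is extended by 365 days to 2024-03-27.
The pending related arbitration from 2023-06-16 to 2023-12-22 tolled the period for 189 days, extending the deadline to 2024-10-02.
Because the emergency suspension of filing deadlines ran from 2024-08-02 to 2025-07-17, the deadline is extended by 349 days to 2025-09-16.
The other events in the timeline have no effect on the limitation period under the stated rules.
Filing on 2025-10-22 missed the 2025-09-16 deadline — the action is time-barred.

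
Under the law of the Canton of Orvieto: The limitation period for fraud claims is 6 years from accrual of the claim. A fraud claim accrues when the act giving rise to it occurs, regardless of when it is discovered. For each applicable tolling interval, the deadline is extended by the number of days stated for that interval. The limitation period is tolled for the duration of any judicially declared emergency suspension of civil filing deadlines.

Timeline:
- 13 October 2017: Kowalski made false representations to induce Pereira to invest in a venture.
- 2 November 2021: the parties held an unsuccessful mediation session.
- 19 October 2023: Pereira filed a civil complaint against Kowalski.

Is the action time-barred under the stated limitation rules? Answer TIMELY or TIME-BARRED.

The limitation period began to run on 13 October 2017.
6 years from 13 October 2017 is 13 October 2023.
Nothing else in the chronology tolls or restarts the period.
Pereira filed on 19 October 2023, after the 13 October 2023 deadline, so the action is time-barred.

TIME-BARRED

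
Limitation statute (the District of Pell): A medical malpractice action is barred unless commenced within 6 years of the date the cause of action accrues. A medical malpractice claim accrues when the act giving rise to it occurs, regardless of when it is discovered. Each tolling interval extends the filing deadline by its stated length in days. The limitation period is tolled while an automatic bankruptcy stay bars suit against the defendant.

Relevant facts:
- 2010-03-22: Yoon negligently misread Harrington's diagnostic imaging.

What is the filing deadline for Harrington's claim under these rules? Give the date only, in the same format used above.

2016-03-22

The claim accrued on 2010-03-22, when the wrongful act occurred.
The untolled deadline — 6 years after 2010-03-22 — is 2016-03-22.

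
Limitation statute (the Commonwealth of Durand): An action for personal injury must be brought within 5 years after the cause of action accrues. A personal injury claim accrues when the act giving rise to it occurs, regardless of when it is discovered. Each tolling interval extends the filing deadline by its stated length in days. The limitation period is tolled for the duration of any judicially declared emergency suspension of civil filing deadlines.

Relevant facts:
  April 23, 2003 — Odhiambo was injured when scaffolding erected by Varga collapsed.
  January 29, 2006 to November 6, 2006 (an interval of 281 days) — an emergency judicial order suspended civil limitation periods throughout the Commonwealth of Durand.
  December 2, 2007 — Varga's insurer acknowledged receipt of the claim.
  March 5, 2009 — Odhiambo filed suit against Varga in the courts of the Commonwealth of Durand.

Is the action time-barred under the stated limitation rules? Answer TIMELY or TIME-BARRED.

TIME-BARRED

The cause of action accrued on April 23, 2003, the date of the act.
5 years from April 23, 2003 is April 23, 2008.
The period was tolled for 281 days by the emergency suspension of filing deadlines (January 29, 2006 to November 6, 2006), pushing the deadline to January 29, 2009.
Nothing else in the chronology tolls or restarts the period.
Filing on March 5, 2009 missed the January 29, 2009 deadline — the action is time-barred.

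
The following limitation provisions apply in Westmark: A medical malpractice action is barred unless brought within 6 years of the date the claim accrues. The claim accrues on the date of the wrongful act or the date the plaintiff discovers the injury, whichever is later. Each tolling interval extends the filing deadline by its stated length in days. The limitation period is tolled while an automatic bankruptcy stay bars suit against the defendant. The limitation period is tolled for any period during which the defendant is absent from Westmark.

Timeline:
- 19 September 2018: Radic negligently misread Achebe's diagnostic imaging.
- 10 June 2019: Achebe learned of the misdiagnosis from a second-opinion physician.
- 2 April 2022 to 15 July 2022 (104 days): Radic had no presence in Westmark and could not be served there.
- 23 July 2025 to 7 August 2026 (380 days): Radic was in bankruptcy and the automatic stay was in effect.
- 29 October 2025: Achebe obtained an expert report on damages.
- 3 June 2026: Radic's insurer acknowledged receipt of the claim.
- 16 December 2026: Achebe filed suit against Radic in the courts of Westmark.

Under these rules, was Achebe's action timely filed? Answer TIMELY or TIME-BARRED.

TIME-BARRED

The claim accrued on 10 June 2019 — the later of the 19 September 2018 act and the 10 June 2019 discovery.
Adding the 6 years base period to 10 June 2019 gives a deadline of 10 June 2025, before any tolling.
Because the defendant's absence from the jurisdiction ran from 2 April 2022 to 15 July 2022, the deadline is extended by 104 days to 22 September 2025.
The automatic bankruptcy stay from 23 July 2025 to 7 August 2026 tolled the period for 380 days, extending the deadline to 7 October 2026.
Nothing else in the chronology tolls or restarts the period.
The 16 December 2026 filing falls after the 7 October 2026 deadline; the claim is time-barred.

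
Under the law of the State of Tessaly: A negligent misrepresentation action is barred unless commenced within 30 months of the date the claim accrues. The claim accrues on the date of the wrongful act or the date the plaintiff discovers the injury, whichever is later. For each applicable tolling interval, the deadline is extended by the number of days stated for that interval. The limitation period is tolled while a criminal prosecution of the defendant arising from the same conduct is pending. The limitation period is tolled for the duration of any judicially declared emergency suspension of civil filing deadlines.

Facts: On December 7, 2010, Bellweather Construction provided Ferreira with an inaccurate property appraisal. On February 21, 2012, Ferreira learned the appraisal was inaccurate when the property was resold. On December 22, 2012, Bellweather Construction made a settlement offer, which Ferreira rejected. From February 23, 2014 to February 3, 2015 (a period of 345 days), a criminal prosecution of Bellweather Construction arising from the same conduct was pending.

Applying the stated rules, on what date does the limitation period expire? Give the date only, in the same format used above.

The claim accrued on February 21, 2012 — the later of the December 7, 2010 act and the February 21, 2012 discovery.
The untolled deadline — 30 months after February 21, 2012 — is August 21, 2014.
Because the pending criminal prosecution ran from February 23, 2014 to February 3, 2015, the deadline is extended by 345 days to August 1, 2015.
None of the other events listed affects the running of the period under the stated rules.

August 1, 2015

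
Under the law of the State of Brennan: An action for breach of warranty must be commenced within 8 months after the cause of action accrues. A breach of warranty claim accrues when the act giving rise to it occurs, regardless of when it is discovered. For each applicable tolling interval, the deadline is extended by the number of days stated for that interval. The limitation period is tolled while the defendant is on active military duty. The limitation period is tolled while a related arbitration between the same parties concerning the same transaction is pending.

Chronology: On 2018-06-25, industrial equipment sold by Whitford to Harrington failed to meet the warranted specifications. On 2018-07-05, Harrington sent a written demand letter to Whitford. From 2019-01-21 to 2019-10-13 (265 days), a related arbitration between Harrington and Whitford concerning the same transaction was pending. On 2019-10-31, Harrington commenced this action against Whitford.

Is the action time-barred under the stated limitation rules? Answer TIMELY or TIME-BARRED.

TIMELY

The cause of action accrued on 2018-06-25, the date of the act.
Adding the 8 months base period to 2018-06-25 gives a deadline of 2019-02-25, before any tolling.
The pending related arbitration from 2019-01-21 to 2019-10-13 tolled the period for 265 days, extending the deadline to 2019-11-17.
None of the other events listed affects the running of the period under the stated rules.
Filing on 2019-10-31 beat the 2019-11-17 deadline — the action is timely.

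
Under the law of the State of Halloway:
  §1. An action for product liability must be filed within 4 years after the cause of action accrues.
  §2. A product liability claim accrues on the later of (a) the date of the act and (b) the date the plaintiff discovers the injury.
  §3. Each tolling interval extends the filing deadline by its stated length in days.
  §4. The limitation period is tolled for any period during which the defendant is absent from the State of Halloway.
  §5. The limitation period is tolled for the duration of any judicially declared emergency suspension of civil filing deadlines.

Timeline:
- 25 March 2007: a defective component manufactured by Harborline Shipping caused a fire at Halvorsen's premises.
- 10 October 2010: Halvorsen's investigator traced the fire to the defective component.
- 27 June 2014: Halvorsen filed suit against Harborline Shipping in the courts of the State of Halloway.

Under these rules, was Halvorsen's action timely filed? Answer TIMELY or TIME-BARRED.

The claim accrued on 10 October 2010 — the later of the 25 March 2007 act and the 10 October 2010 discovery.
4 years from 10 October 2010 is 10 October 2014.
Halvorsen filed on 27 June 2014, before the 10 October 2014 deadline, so the action is timely.

TIMELY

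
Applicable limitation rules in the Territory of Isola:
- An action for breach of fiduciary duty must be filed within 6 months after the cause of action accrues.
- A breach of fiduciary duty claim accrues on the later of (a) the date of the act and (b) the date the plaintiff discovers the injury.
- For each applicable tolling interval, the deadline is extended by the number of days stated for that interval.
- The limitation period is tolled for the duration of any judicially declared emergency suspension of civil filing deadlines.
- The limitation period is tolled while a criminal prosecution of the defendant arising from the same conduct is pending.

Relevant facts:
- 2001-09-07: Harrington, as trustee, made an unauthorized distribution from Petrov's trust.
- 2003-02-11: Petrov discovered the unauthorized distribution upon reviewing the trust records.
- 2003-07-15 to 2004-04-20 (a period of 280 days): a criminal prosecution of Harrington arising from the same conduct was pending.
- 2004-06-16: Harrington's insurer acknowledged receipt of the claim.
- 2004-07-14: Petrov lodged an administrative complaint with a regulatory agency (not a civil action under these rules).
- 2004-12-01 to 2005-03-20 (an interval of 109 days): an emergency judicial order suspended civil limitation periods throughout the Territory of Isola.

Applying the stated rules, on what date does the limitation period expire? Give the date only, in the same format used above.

Taking the later of the act (2001-09-07) and discovery (2003-02-11), the claim accrued on 2003-02-11.
Adding the 6 months base period to 2003-02-11 gives a deadline of 2003-08-11, before any tolling.
The period was tolled for 280 days by the pending criminal prosecution (2003-07-15 to 2004-04-20), pushing the deadline to 2004-05-17.
The emergency suspension of filing deadlines from 2004-12-01 to 2005-03-20 began after the period had already run on 2004-05-17, so it has no tolling effect.
Nothing else in the chronology tolls or restarts the period.

2004-05-17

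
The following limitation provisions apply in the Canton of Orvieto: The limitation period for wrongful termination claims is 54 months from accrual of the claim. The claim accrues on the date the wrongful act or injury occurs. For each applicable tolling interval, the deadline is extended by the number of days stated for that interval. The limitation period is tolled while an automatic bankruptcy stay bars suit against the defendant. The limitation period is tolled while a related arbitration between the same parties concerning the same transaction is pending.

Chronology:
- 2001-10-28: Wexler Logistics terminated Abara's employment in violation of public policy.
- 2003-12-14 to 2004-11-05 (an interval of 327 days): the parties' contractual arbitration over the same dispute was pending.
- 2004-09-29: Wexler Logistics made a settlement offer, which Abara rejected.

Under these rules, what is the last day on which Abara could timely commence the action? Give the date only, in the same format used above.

2007-03-21

The claim accrued on 2001-10-28, when the wrongful act occurred.
54 months from 2001-10-28 is 2006-04-28.
The pending related arbitration from 2003-12-14 to 2004-11-05 tolled the period for 327 days, extending the deadline to 2007-03-21.
Nothing else in the chronology tolls or restarts the period.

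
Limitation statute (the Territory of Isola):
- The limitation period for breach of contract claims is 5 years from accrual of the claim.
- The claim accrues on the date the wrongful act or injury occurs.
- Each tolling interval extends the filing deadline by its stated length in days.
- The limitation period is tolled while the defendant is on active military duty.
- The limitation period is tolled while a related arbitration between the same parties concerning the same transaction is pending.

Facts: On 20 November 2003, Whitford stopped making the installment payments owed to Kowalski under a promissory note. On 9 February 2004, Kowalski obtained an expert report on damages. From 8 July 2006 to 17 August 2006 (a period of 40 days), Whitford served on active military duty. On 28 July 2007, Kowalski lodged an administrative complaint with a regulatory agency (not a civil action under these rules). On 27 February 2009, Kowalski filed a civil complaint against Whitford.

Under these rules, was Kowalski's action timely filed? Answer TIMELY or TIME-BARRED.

The claim accrued on 20 November 2003, when the wrongful act occurred.
Adding the 5 years base period to 20 November 2003 gives a deadline of 20 November 2008, before any tolling.
The defendant's active military service from 8 July 2006 to 17 August 2006 tolled the period for 40 days, extending the deadline to 30 December 2008.
Nothing else in the chronology tolls or restarts the period.
Kowalski filed on 27 February 2009, after the 30 December 2008 deadline, so the action is time-barred.

TIME-BARRED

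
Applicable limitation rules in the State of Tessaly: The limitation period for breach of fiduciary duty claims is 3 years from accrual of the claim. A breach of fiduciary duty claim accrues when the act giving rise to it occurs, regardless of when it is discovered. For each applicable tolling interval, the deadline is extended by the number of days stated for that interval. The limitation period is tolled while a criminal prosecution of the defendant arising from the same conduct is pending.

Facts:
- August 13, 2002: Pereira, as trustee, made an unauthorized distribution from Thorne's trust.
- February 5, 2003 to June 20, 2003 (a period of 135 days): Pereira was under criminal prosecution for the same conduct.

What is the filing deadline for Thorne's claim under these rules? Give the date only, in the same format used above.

December 26, 2005

The claim accrued on August 13, 2002, the date of the act.
Adding the 3 years base period to August 13, 2002 gives a deadline of August 13, 2005, before any tolling.
The pending criminal prosecution from February 5, 2003 to June 20, 2003 tolled the period for 135 days, extending the deadline to December 26, 2005.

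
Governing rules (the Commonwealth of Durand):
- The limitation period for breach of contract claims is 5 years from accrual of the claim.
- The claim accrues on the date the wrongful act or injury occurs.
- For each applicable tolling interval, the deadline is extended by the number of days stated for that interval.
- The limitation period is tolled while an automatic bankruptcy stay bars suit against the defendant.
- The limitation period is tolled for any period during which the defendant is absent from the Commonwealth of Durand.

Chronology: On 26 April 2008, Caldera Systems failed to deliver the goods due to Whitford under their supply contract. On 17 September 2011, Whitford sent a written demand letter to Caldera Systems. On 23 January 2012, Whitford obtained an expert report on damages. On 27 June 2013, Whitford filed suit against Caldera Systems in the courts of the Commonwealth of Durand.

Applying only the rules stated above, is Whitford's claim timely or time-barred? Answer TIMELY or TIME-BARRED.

TIME-BARRED

The limitation period began to run on 26 April 2008.
5 years from 26 April 2008 is 26 April 2013.
Nothing else in the chronology tolls or restarts the period.
Whitford filed on 27 June 2013, after the 26 April 2013 deadline, so the action is time-barred.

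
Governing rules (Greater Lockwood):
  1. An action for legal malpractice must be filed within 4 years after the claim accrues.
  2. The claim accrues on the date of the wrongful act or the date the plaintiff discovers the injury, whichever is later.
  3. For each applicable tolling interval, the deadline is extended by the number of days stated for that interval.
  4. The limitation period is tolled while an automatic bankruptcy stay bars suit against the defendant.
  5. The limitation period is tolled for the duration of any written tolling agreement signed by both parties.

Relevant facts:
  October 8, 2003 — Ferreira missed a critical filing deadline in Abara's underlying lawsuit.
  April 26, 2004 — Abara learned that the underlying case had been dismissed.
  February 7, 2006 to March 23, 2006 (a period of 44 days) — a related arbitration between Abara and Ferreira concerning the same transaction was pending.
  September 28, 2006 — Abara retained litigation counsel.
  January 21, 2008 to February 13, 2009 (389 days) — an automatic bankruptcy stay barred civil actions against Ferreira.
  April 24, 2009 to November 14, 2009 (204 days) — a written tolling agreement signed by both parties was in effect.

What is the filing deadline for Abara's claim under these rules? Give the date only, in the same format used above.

December 10, 2009

Because discovery on April 26, 2004 post-dates the October 8, 2003 act, accrual under the later-of rule falls on April 26, 2004.
4 years from April 26, 2004 is April 26, 2008.
The automatic bankruptcy stay from January 21, 2008 to February 13, 2009 tolled the period for 389 days, extending the deadline to May 20, 2009.
The period was tolled for 204 days by the written tolling agreement (April 24, 2009 to November 14, 2009), pushing the deadline to December 10, 2009.
No stated provision tolls the period for a pending arbitration, so the interval from February 7, 2006 to March 23, 2006 has no effect on the deadline.
None of the other events listed affects the running of the period under the stated rules.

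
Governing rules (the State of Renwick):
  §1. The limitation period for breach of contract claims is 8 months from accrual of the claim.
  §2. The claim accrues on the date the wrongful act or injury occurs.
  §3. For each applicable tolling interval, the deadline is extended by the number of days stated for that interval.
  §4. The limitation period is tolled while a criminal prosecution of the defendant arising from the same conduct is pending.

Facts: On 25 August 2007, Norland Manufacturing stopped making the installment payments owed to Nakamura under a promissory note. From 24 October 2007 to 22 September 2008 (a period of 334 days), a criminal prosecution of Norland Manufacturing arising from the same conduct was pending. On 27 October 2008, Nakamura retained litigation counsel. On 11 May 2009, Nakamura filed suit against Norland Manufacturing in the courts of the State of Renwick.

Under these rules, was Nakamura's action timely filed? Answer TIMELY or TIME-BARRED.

TIME-BARRED

The claim accrued on 25 August 2007, the date of the act.
Adding the 8 months base period to 25 August 2007 gives a deadline of 25 April 2008, before any tolling.
The period was tolled for 334 days by the pending criminal prosecution (24 October 2007 to 22 September 2008), pushing the deadline to 25 March 2009.
Nothing else in the chronology tolls or restarts the period.
Filing on 11 May 2009 missed the 25 March 2009 deadline — the action is time-barred.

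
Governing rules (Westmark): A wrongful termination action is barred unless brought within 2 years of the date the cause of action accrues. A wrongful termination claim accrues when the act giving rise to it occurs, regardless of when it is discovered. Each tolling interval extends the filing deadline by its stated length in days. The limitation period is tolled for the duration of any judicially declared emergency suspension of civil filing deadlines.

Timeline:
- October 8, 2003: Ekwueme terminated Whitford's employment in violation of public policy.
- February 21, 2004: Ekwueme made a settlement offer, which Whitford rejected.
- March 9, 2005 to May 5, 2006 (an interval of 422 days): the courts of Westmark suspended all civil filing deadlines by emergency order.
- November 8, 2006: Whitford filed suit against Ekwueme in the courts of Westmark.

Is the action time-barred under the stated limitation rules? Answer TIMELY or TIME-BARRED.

The cause of action accrued on October 8, 2003, the date of the act.
Adding the 2 years base period to October 8, 2003 gives a deadline of October 8, 2005, before any tolling.
Because the emergency suspension of filing deadlines ran from March 9, 2005 to May 5, 2006, the deadline is extended by 422 days to December 4, 2006.
Nothing else in the chronology tolls or restarts the period.
Filing on November 8, 2006 beat the December 4, 2006 deadline — the action is timely.

TIMELY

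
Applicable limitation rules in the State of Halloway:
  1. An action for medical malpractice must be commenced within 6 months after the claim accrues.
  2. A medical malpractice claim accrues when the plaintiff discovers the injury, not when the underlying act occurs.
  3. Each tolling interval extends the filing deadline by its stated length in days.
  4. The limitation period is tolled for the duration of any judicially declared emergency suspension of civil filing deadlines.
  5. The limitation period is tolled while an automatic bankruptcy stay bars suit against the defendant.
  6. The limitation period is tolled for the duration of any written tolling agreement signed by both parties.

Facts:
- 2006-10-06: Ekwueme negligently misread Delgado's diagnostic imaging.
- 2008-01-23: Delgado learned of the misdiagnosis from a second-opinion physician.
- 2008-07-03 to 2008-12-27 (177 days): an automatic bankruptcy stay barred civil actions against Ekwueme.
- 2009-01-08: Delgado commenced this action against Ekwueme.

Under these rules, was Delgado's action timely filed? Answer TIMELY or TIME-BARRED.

Under the discovery rule, the claim accrued on 2008-01-23, when Delgado discovered the injury — not on the 2006-10-06 date of the underlying act.
The untolled deadline — 6 months after 2008-01-23 — is 2008-07-23.
Because the automatic bankruptcy stay ran from 2008-07-03 to 2008-12-27, the deadline is extended by 177 days to 2009-01-16.
Delgado filed on 2009-01-08, before the 2009-01-16 deadline, so the action is timely.

TIMELY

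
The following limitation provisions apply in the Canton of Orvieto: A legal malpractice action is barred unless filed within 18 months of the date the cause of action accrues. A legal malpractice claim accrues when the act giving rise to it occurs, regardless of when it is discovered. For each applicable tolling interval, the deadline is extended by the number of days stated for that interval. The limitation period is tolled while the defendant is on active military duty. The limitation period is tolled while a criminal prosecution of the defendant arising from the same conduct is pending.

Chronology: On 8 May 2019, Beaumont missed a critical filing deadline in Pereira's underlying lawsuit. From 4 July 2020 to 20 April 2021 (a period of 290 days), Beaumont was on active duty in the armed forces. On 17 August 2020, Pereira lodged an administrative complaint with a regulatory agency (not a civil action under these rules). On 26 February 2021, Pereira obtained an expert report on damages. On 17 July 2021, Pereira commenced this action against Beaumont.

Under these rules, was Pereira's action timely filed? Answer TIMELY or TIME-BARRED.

The limitation period began to run on 8 May 2019.
Adding the 18 months base period to 8 May 2019 gives a deadline of 8 November 2020, before any tolling.
The defendant's active military service from 4 July 2020 to 20 April 2021 tolled the period for 290 days, extending the deadline to 25 August 2021.
Nothing else in the chronology tolls or restarts the period.
The 17 July 2021 filing precedes the 25 August 2021 deadline; the claim is timely.

TIMELY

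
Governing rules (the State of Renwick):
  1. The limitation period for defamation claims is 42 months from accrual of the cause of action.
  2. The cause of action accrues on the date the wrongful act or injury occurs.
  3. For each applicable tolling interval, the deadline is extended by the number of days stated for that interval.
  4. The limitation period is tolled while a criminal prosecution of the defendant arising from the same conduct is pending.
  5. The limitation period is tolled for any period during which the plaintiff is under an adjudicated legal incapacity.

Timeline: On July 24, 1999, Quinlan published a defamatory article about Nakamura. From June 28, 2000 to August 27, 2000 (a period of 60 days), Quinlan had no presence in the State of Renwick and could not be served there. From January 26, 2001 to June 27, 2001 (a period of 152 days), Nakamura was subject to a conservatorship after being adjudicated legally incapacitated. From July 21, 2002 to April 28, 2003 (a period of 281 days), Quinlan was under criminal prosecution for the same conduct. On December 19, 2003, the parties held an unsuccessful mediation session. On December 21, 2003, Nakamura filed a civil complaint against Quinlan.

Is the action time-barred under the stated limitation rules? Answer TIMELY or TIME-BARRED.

The limitation period began to run on July 24, 1999.
Adding the 42 months base period to July 24, 1999 gives a deadline of January 24, 2003, before any tolling.
Because the plaintiff's legal incapacity ran from January 26, 2001 to June 27, 2001, the deadline is extended by 152 days to June 25, 2003.
The pending criminal prosecution from July 21, 2002 to April 28, 2003 tolled the period for 281 days, extending the deadline to April 1, 2004.
No stated provision tolls the period for the defendant's absence, so the interval from June 28, 2000 to August 27, 2000 has no effect on the deadline.
The other events in the timeline have no effect on the limitation period under the stated rules.
Nakamura filed on December 21, 2003, before the April 1, 2004 deadline, so the action is timely.

TIMELY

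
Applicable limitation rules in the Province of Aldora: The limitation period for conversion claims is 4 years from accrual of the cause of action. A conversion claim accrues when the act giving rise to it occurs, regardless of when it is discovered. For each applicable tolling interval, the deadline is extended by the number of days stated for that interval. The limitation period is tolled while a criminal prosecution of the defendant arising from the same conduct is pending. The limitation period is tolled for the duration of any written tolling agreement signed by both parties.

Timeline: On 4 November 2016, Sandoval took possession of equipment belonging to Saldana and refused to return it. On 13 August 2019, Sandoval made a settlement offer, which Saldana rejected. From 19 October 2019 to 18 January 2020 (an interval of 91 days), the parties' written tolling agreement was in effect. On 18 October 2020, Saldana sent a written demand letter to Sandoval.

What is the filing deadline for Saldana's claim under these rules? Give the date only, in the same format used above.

3 February 2021

The limitation period began to run on 4 November 2016.
The untolled deadline — 4 years after 4 November 2016 — is 4 November 2020.
Because the written tolling agreement ran from 19 October 2019 to 18 January 2020, the deadline is extended by 91 days to 3 February 2021.
None of the other events listed affects the running of the period under the stated rules.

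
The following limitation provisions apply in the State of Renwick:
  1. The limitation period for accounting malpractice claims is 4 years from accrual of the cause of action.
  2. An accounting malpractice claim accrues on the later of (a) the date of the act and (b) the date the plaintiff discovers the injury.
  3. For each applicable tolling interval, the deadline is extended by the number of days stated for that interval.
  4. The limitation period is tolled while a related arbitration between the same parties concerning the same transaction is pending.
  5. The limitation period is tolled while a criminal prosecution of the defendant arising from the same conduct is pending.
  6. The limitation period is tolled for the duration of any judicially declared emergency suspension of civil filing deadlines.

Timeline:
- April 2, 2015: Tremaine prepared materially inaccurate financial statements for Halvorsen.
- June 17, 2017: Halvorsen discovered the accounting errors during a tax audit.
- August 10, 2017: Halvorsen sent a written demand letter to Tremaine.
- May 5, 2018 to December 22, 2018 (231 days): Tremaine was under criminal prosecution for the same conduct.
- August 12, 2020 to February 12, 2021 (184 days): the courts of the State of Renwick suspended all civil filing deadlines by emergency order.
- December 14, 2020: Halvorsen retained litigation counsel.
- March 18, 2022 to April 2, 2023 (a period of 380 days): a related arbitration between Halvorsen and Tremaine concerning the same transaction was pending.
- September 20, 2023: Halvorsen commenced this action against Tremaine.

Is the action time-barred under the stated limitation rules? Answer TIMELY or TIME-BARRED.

Taking the later of the act (April 2, 2015) and discovery (June 17, 2017), the claim accrued on June 17, 2017.
The untolled deadline — 4 years after June 17, 2017 — is June 17, 2021.
The pending criminal prosecution from May 5, 2018 to December 22, 2018 tolled the period for 231 days, extending the deadline to February 3, 2022.
Because the emergency suspension of filing deadlines ran from August 12, 2020 to February 12, 2021, the deadline is extended by 184 days to August 6, 2022.
The pending related arbitration from March 18, 2022 to April 2, 2023 tolled the period for 380 days, extending the deadline to August 21, 2023.
The other events in the timeline have no effect on the limitation period under the stated rules.
The September 20, 2023 filing falls after the August 21, 2023 deadline; the claim is time-barred.

TIME-BARRED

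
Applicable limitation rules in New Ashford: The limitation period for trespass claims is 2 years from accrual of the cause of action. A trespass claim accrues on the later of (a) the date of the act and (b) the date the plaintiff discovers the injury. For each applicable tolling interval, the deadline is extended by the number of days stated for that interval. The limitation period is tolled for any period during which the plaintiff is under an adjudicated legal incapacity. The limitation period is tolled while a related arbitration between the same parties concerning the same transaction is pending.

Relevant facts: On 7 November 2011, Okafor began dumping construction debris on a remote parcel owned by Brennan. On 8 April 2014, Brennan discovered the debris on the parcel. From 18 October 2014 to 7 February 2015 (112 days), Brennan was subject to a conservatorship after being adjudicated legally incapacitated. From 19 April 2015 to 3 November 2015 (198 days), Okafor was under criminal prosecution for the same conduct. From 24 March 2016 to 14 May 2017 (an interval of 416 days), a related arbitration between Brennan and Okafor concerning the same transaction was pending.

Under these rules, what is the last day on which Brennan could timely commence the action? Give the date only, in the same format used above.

18 September 2017

Because discovery on 8 April 2014 post-dates the 7 November 2011 act, accrual under the later-of rule falls on 8 April 2014.
The untolled deadline — 2 years after 8 April 2014 — is 8 April 2016.
The plaintiff's legal incapacity from 18 October 2014 to 7 February 2015 tolled the period for 112 days, extending the deadline to 29 July 2016.
Because the pending related arbitration ran from 24 March 2016 to 14 May 2017, the deadline is extended by 416 days to 18 September 2017.
Although a criminal prosecution ran from 19 April 2015 to 3 November 2015, the stated rules do not make that a tolling event, so it is disregarded.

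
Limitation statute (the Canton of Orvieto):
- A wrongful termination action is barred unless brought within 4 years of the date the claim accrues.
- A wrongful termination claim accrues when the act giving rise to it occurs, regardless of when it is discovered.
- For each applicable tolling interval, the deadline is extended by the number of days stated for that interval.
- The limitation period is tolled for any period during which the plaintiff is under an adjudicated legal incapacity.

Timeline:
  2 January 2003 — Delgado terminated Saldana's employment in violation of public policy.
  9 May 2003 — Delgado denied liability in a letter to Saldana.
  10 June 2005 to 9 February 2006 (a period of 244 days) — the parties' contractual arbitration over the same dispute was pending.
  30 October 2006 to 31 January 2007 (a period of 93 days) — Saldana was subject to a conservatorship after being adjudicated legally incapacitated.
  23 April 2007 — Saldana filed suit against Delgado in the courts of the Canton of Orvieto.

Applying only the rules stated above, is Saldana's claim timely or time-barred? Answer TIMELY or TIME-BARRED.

TIME-BARRED

The limitation period began to run on 2 January 2003.
Adding the 4 years base period to 2 January 2003 gives a deadline of 2 January 2007, before any tolling.
Because the plaintiff's legal incapacity ran from 30 October 2006 to 31 January 2007, the deadline is extended by 93 days to 5 April 2007.
The pending related arbitration from 10 June 2005 to 9 February 2006 does not toll the period, because no stated rule makes a pending arbitration a tolling event.
Nothing else in the chronology tolls or restarts the period.
The 23 April 2007 filing falls after the 5 April 2007 deadline; the claim is time-barred.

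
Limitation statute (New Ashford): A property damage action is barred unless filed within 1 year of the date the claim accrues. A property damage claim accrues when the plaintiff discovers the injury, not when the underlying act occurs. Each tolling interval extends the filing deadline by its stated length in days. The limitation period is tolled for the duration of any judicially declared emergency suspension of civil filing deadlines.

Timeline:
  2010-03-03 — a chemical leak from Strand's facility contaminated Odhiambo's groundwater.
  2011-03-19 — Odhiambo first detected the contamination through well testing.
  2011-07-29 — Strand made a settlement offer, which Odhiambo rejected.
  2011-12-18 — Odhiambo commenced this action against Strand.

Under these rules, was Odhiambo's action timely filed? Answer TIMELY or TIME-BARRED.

TIMELY

The claim did not accrue until Odhiambo discovered the injury on 2011-03-19; the 2010-03-03 act date does not start the clock under the stated rule.
The untolled deadline — 1 year after 2011-03-19 — is 2012-03-19.
None of the other events listed affects the running of the period under the stated rules.
The 2011-12-18 filing precedes the 2012-03-19 deadline; the claim is timely.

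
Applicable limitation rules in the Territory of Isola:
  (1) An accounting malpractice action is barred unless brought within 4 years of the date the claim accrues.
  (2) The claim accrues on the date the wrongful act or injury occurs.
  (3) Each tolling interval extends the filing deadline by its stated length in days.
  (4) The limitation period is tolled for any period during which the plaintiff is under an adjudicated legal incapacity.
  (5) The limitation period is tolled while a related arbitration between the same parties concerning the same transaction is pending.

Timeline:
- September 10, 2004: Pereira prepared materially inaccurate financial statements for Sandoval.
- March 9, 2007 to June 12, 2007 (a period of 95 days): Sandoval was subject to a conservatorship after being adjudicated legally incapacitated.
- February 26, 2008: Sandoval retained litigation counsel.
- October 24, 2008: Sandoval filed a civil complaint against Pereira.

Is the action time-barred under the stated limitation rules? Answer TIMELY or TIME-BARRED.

TIMELY

The claim accrued on September 10, 2004, when the wrongful act occurred.
Adding the 4 years base period to September 10, 2004 gives a deadline of September 10, 2008, before any tolling.
The plaintiff's legal incapacity from March 9, 2007 to June 12, 2007 tolled the period for 95 days, extending the deadline to December 14, 2008.
The other events in the timeline have no effect on the limitation period under the stated rules.
The October 24, 2008 filing precedes the December 14, 2008 deadline; the claim is timely.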